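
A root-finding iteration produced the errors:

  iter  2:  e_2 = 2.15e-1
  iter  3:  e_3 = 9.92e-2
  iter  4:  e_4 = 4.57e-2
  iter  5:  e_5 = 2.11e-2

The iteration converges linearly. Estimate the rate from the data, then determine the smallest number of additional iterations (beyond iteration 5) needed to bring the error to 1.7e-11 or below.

28

Rate ρ ≈ e_5/e_4 = 2.11e-2/4.57e-2 = 0.4617.
After j more steps, e_{5+j} ≈ 2.11e-2·ρ^j; need ρ^j ≤ 1.7e-11/2.11e-2 = 8.05687e-10.
j ≥ ln(8.05687e-10)/ln(0.4617) = -20.9393/-0.77284 = 27.094.
So 28 more iterations are needed.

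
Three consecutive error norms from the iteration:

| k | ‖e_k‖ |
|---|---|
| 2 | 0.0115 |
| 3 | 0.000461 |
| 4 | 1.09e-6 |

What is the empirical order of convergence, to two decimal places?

1.88

p ≈ ln(‖e_4‖/‖e_3‖) / ln(‖e_3‖/‖e_2‖)
  = ln(1.09e-6/0.000461) / ln(0.000461/0.0115)
  = ln(0.00236443) / ln(0.040087)
  = -6.04722 / -3.21670 ≈ 1.87995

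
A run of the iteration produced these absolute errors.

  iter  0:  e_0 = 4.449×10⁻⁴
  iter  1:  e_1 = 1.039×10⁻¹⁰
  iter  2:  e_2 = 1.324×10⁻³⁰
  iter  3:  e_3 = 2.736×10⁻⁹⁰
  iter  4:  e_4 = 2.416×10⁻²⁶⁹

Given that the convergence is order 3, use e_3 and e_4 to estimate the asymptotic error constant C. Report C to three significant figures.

1.18

C ≈ e_4 / e_3^3
  = 2.416×10⁻²⁶⁹ / (2.736×10⁻⁹⁰)^3
  = 2.416×10⁻²⁶⁹ / 2.04809e-269 ≈ 1.1796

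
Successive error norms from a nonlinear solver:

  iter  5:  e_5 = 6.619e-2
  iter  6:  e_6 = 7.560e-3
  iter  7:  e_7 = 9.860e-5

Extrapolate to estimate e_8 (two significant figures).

1.7e-8

First estimate the order: p ≈ ln(e_7/e_6) / ln(e_6/e_5) = ln(9.860e-5/7.560e-3)/ln(7.560e-3/6.619e-2) = ln(0.0130423)/ln(0.114217) ≈ 2.0001.
Then e_8 ≈ e_7·(e_7/e_6)^p = 9.860e-5·(0.0130423)^2.0001 = 9.860e-5·0.000170028 ≈ 1.676e-08.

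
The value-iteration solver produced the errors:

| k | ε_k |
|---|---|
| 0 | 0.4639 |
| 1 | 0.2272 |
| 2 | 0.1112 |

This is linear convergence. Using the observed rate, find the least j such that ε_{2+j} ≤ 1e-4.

Rate ρ ≈ ε_2/ε_1 = 0.1112/0.2272 = 0.4894.
After j more steps, ε_{2+j} ≈ 0.1112·ρ^j; need ρ^j ≤ 1e-4/0.1112 = 0.000899281.
j ≥ ln(0.000899281)/ln(0.4894) = -7.0139/-0.71458 = 9.815.
So 10 more iterations are needed.

10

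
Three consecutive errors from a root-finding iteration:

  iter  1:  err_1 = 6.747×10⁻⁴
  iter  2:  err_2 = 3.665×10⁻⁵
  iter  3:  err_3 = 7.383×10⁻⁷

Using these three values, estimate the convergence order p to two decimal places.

p ≈ ln(err_3/err_2) / ln(err_2/err_1)
  = ln(7.383×10⁻⁷/3.665×10⁻⁵) / ln(3.665×10⁻⁵/6.747×10⁻⁴)
  = ln(0.0201446) / ln(0.0543204)
  = -3.90482 / -2.91286 ≈ 1.34055

1.34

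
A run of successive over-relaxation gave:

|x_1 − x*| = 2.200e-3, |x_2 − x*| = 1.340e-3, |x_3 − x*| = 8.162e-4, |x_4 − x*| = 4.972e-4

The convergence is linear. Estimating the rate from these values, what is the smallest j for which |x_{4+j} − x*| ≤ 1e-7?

Rate ρ ≈ |x_4 − x*|/|x_3 − x*| = 4.972e-4/8.162e-4 = 0.6092.
After j more steps, |x_{4+j} − x*| ≈ 4.972e-4·ρ^j; need ρ^j ≤ 1e-7/4.972e-4 = 0.000201126.
j ≥ ln(0.000201126)/ln(0.6092) = -8.5116/-0.49561 = 17.174.
So 18 more iterations are needed.

18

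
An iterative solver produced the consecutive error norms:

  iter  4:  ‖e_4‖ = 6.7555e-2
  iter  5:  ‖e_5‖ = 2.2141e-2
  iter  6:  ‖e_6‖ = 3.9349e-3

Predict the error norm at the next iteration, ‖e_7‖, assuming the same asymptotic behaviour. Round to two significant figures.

2.7e-4

First estimate the order: p ≈ ln(‖e_6‖/‖e_5‖) / ln(‖e_5‖/‖e_4‖) = ln(3.9349e-3/2.2141e-2)/ln(2.2141e-2/6.7555e-2) = ln(0.17772)/ln(0.327748) ≈ 1.5487.
Then ‖e_7‖ ≈ ‖e_6‖·(‖e_6‖/‖e_5‖)^p = 3.9349e-3·(0.17772)^1.5487 = 3.9349e-3·0.0688758 ≈ 0.000271.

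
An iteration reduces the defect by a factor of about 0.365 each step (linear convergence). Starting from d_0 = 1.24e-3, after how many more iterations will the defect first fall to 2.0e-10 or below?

16

After k steps, d_k ≈ 1.24e-3·0.365^k.
Need 0.365^k ≤ 2.0e-10/1.24e-3 = 1.6129e-07.
k ≥ ln(1.6129e-07)/ln(0.365) = -15.6401/-1.00786 = 15.518.
Smallest integer k = 16.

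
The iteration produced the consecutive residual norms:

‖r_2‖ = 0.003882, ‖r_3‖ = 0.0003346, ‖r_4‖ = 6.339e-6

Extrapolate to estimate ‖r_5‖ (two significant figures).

1.0e-8

First estimate the order: p ≈ ln(‖r_4‖/‖r_3‖) / ln(‖r_3‖/‖r_2‖) = ln(6.339e-6/0.0003346)/ln(0.0003346/0.003882) = ln(0.018945)/ln(0.0861927) ≈ 1.6181.
Then ‖r_5‖ ≈ ‖r_4‖·(‖r_4‖/‖r_3‖)^p = 6.339e-6·(0.018945)^1.6181 = 6.339e-6·0.00163235 ≈ 1.035e-08.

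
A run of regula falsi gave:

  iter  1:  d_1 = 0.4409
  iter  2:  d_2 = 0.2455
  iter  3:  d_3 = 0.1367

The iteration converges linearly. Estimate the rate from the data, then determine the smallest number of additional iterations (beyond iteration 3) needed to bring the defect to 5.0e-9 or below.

Rate ρ ≈ d_3/d_2 = 0.1367/0.2455 = 0.5568.
After j more steps, d_{3+j} ≈ 0.1367·ρ^j; need ρ^j ≤ 5.0e-9/0.1367 = 3.65764e-08.
j ≥ ln(3.65764e-08)/ln(0.5568) = -17.1239/-0.58555 = 29.244.
So 30 more iterations are needed.

30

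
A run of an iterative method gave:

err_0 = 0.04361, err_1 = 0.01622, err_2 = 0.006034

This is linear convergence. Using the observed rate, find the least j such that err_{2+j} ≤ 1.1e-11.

Rate ρ ≈ err_2/err_1 = 0.006034/0.01622 = 0.3720.
After j more steps, err_{2+j} ≈ 0.006034·ρ^j; need ρ^j ≤ 1.1e-11/0.006034 = 1.823e-09.
j ≥ ln(1.823e-09)/ln(0.3720) = -20.1228/-0.98886 = 20.349.
So 21 more iterations are needed.

21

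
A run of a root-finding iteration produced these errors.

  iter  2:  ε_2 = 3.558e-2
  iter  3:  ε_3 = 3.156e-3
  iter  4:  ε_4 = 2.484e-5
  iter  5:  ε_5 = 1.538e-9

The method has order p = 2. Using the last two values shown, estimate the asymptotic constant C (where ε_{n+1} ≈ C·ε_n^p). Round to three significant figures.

C ≈ ε_5 / ε_4^2
  = 1.538e-9 / (2.484e-5)^2
  = 1.538e-9 / 6.17026e-10 ≈ 2.4926

2.49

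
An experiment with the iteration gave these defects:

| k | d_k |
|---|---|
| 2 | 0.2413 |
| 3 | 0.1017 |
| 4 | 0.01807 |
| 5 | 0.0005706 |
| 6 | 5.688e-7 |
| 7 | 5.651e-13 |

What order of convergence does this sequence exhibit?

2

Consecutive ratios: d_7/d_6 = 5.651e-13/5.688e-7 = 9.93495e-07, d_6/d_5 = 5.688e-7/0.0005706 = 0.000996845.
p ≈ ln(9.93495e-07)/ln(0.000996845) = -13.8220/-6.9109 ≈ 2.00.
So the convergence is quadratic (order 2).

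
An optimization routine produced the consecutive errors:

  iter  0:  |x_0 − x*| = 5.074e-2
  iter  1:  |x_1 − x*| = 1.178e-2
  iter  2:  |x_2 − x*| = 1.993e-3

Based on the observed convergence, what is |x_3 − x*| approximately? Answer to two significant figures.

First estimate the order: p ≈ ln(|x_2 − x*|/|x_1 − x*|) / ln(|x_1 − x*|/|x_0 − x*|) = ln(1.993e-3/1.178e-2)/ln(1.178e-2/5.074e-2) = ln(0.169185)/ln(0.232164) ≈ 1.2167.
Then |x_3 − x*| ≈ |x_2 − x*|·(|x_2 − x*|/|x_1 − x*|)^p = 1.993e-3·(0.169185)^1.2167 = 1.993e-3·0.115119 ≈ 0.0002294.

2.3e-4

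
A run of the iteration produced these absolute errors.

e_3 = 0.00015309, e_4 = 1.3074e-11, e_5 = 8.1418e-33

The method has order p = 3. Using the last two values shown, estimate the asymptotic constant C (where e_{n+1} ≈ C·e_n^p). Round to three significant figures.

C ≈ e_5 / e_4^3
  = 8.1418e-33 / (1.3074e-11)^3
  = 8.1418e-33 / 2.23473e-33 ≈ 3.6433

3.64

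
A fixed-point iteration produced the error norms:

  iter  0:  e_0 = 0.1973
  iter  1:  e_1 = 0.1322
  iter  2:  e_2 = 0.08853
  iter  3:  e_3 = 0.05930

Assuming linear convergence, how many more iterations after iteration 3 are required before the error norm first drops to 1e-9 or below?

45

Rate ρ ≈ e_3/e_2 = 0.05930/0.08853 = 0.6698.
After j more steps, e_{3+j} ≈ 0.05930·ρ^j; need ρ^j ≤ 1e-9/0.05930 = 1.68634e-08.
j ≥ ln(1.68634e-08)/ln(0.6698) = -17.8981/-0.40078 = 44.658.
So 45 more iterations are needed.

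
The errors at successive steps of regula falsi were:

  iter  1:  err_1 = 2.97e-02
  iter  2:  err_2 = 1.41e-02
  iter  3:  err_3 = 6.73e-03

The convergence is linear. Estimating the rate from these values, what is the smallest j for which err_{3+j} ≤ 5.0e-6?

Rate ρ ≈ err_3/err_2 = 6.73e-03/1.41e-02 = 0.4773.
After j more steps, err_{3+j} ≈ 6.73e-03·ρ^j; need ρ^j ≤ 5.0e-6/6.73e-03 = 0.000742942.
j ≥ ln(0.000742942)/ln(0.4773) = -7.2049/-0.73961 = 9.741.
So 10 more iterations are needed.

10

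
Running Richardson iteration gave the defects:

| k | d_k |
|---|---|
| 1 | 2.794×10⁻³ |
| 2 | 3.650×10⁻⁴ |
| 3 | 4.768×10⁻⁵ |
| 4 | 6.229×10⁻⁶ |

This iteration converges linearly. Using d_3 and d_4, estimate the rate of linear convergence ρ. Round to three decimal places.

ρ ≈ d_4/d_3 = 6.229×10⁻⁶/4.768×10⁻⁵ = 0.13064

0.131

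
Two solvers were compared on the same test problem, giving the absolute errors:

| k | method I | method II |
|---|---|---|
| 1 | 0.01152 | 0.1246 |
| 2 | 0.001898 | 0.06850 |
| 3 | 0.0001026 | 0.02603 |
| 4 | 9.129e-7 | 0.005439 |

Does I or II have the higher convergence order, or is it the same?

same

Method I: p ≈ ln(9.129e-7/0.0001026)/ln(0.0001026/0.001898) ≈ 1.62.
Method II: p ≈ ln(0.005439/0.02603)/ln(0.02603/0.06850) ≈ 1.62.
Both orders ≈ 1.6 — effectively the same.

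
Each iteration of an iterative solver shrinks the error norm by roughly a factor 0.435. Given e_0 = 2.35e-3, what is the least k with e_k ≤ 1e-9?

After k steps, e_k ≈ 2.35e-3·0.435^k.
Need 0.435^k ≤ 1e-9/2.35e-3 = 4.25532e-07.
k ≥ ln(4.25532e-07)/ln(0.435) = -14.6699/-0.83241 = 17.623.
Smallest integer k = 18.

18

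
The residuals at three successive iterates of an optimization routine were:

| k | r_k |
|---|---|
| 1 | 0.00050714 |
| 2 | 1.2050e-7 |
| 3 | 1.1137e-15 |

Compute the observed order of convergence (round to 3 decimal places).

p ≈ ln(r_3/r_2) / ln(r_2/r_1)
  = ln(1.1137e-15/1.2050e-7) / ln(1.2050e-7/0.00050714)
  = ln(9.24232e-09) / ln(0.000237607)
  = -18.499473 / -8.344893 ≈ 2.216862

2.217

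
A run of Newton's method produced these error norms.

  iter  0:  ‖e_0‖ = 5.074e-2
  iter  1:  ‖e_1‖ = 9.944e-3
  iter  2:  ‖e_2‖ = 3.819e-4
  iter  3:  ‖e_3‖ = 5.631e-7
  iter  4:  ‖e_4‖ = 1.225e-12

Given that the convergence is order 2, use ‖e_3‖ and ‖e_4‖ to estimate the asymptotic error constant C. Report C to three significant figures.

3.86

C ≈ ‖e_4‖ / ‖e_3‖^2
  = 1.225e-12 / (5.631e-7)^2
  = 1.225e-12 / 3.17082e-13 ≈ 3.8634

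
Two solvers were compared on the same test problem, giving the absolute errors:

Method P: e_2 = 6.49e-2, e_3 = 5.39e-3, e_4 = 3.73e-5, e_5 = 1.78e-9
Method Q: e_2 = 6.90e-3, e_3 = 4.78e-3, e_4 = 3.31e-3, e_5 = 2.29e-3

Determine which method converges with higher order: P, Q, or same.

P

Method P: p ≈ ln(1.78e-9/3.73e-5)/ln(3.73e-5/5.39e-3) ≈ 2.00.
Method Q: p ≈ ln(2.29e-3/3.31e-3)/ln(3.31e-3/4.78e-3) ≈ 1.00.
Method P has the higher order (≈2.0 vs ≈1.0).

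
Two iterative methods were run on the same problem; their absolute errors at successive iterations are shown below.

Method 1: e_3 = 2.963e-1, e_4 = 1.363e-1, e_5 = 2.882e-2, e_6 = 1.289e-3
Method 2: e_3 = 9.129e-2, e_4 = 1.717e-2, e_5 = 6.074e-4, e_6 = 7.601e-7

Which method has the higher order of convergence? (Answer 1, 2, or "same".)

same

Method 1: p ≈ ln(1.289e-3/2.882e-2)/ln(2.882e-2/1.363e-1) ≈ 2.00.
Method 2: p ≈ ln(7.601e-7/6.074e-4)/ln(6.074e-4/1.717e-2) ≈ 2.00.
Both orders ≈ 2.0 — effectively the same.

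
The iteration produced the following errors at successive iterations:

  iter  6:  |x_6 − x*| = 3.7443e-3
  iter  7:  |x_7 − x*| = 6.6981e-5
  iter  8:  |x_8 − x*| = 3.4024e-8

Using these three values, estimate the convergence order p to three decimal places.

p ≈ ln(|x_8 − x*|/|x_7 − x*|) / ln(|x_7 − x*|/|x_6 − x*|)
  = ln(3.4024e-8/6.6981e-5) / ln(6.6981e-5/3.7443e-3)
  = ln(0.000507965) / ln(0.0178888)
  = -7.585098 / -4.023580 ≈ 1.885161

1.885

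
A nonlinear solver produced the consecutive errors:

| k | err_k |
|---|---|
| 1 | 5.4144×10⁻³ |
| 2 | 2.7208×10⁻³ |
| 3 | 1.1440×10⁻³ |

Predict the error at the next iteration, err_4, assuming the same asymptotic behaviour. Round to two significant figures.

First estimate the order: p ≈ ln(err_3/err_2) / ln(err_2/err_1) = ln(1.1440×10⁻³/2.7208×10⁻³)/ln(2.7208×10⁻³/5.4144×10⁻³) = ln(0.420465)/ln(0.502512) ≈ 1.2590.
Then err_4 ≈ err_3·(err_3/err_2)^p = 1.1440×10⁻³·(0.420465)^1.2590 = 1.1440×10⁻³·0.335951 ≈ 0.0003843.

3.8e-4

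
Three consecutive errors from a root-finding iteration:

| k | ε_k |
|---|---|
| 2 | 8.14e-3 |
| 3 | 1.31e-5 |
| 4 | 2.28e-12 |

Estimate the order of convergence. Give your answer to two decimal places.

p ≈ ln(ε_4/ε_3) / ln(ε_3/ε_2)
  = ln(2.28e-12/1.31e-5) / ln(1.31e-5/8.14e-3)
  = ln(1.74046e-07) / ln(0.00160934)
  = -15.56395 / -6.43193 ≈ 2.41979

2.42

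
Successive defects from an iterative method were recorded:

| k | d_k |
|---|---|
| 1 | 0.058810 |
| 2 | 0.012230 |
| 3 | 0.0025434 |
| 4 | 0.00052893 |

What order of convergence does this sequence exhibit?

Consecutive ratios: d_4/d_3 = 0.00052893/0.0025434 = 0.207962, d_3/d_2 = 0.0025434/0.012230 = 0.207964.
p ≈ ln(0.207962)/ln(0.207964) = -1.5704/-1.5704 ≈ 1.00.
So the convergence is linear (order 1).

1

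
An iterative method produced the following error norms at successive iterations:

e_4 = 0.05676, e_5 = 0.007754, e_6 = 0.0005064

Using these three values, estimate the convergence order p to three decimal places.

1.371

p ≈ ln(e_6/e_5) / ln(e_5/e_4)
  = ln(0.0005064/0.007754) / ln(0.007754/0.05676)
  = ln(0.0653082) / ln(0.13661)
  = -2.728638 / -1.990625 ≈ 1.370744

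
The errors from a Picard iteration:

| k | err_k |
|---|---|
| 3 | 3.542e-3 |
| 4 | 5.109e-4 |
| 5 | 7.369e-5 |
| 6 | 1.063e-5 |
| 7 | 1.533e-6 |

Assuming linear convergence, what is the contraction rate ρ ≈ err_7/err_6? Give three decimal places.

ρ ≈ err_7/err_6 = 1.533e-6/1.063e-5 = 0.14421

0.144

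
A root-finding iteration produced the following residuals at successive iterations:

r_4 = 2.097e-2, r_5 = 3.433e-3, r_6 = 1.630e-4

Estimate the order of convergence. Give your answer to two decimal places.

p ≈ ln(r_6/r_5) / ln(r_5/r_4)
  = ln(1.630e-4/3.433e-3) / ln(3.433e-3/2.097e-2)
  = ln(0.0474803) / ln(0.16371)
  = -3.04744 / -1.80966 ≈ 1.68398

1.68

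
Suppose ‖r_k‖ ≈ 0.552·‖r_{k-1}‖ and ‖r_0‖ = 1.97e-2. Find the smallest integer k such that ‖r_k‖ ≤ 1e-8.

25

After k steps, ‖r_k‖ ≈ 1.97e-2·0.552^k.
Need 0.552^k ≤ 1e-8/1.97e-2 = 5.07614e-07.
k ≥ ln(5.07614e-07)/ln(0.552) = -14.4935/-0.59421 = 24.391.
Smallest integer k = 25.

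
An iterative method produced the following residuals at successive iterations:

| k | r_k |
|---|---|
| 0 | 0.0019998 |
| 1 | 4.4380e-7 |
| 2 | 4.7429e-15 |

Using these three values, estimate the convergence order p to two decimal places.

p ≈ ln(r_2/r_1) / ln(r_1/r_0)
  = ln(4.7429e-15/4.4380e-7) / ln(4.4380e-7/0.0019998)
  = ln(1.0687e-08) / ln(0.000221922)
  = -18.35424 / -8.41318 ≈ 2.18161

2.18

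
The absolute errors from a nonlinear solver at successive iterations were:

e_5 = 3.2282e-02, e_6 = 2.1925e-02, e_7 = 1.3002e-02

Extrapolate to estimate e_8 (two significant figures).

First estimate the order: p ≈ ln(e_7/e_6) / ln(e_6/e_5) = ln(1.3002e-02/2.1925e-02)/ln(2.1925e-02/3.2282e-02) = ln(0.593022)/ln(0.679171) ≈ 1.3506.
Then e_8 ≈ e_7·(e_7/e_6)^p = 1.3002e-02·(0.593022)^1.3506 = 1.3002e-02·0.493753 ≈ 0.00642.

6.4e-3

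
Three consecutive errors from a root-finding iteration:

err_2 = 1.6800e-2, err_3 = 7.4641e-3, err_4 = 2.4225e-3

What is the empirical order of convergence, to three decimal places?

1.387

p ≈ ln(err_4/err_3) / ln(err_3/err_2)
  = ln(2.4225e-3/7.4641e-3) / ln(7.4641e-3/1.6800e-2)
  = ln(0.324554) / ln(0.444292)
  = -1.125303 / -0.811273 ≈ 1.387083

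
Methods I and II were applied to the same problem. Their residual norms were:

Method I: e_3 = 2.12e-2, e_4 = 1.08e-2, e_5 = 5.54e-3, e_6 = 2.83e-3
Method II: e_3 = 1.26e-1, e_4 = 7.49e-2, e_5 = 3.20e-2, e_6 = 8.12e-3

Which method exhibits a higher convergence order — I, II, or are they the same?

II

Method I: p ≈ ln(2.83e-3/5.54e-3)/ln(5.54e-3/1.08e-2) ≈ 1.01.
Method II: p ≈ ln(8.12e-3/3.20e-2)/ln(3.20e-2/7.49e-2) ≈ 1.61.
Method II has the higher order (≈1.6 vs ≈1.0).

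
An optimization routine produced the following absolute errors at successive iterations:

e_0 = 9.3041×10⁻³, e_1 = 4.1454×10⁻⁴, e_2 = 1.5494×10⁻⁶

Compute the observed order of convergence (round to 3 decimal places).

p ≈ ln(e_2/e_1) / ln(e_1/e_0)
  = ln(1.5494×10⁻⁶/4.1454×10⁻⁴) / ln(4.1454×10⁻⁴/9.3041×10⁻³)
  = ln(0.00373764) / ln(0.0445546)
  = -5.589301 / -3.111040 ≈ 1.796602

1.797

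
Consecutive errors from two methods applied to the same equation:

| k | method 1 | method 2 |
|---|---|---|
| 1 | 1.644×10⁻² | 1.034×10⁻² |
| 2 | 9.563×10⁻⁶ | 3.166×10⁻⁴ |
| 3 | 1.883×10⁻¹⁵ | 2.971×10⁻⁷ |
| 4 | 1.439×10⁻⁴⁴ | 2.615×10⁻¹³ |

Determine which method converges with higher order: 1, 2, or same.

Method 1: p ≈ ln(1.439×10⁻⁴⁴/1.883×10⁻¹⁵)/ln(1.883×10⁻¹⁵/9.563×10⁻⁶) ≈ 3.00.
Method 2: p ≈ ln(2.615×10⁻¹³/2.971×10⁻⁷)/ln(2.971×10⁻⁷/3.166×10⁻⁴) ≈ 2.00.
Method 1 has the higher order (≈3.0 vs ≈2.0).

1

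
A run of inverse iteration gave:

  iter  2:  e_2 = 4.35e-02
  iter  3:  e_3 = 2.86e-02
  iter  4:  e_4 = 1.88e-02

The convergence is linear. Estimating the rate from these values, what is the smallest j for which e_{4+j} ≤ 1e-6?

24

Rate ρ ≈ e_4/e_3 = 1.88e-02/2.86e-02 = 0.6573.
After j more steps, e_{4+j} ≈ 1.88e-02·ρ^j; need ρ^j ≤ 1e-6/1.88e-02 = 5.31915e-05.
j ≥ ln(5.31915e-05)/ln(0.6573) = -9.8416/-0.41961 = 23.454.
So 24 more iterations are needed.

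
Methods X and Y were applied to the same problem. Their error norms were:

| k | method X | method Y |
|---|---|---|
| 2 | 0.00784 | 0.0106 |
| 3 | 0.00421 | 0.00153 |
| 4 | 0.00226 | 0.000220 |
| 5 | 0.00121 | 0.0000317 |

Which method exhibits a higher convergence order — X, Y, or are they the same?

same

Method X: p ≈ ln(0.00121/0.00226)/ln(0.00226/0.00421) ≈ 1.00.
Method Y: p ≈ ln(0.0000317/0.000220)/ln(0.000220/0.00153) ≈ 1.00.
Both orders ≈ 1.0 — effectively the same.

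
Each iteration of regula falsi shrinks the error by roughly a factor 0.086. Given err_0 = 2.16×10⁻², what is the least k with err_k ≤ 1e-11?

9

After k steps, err_k ≈ 2.16×10⁻²·0.086^k.
Need 0.086^k ≤ 1e-11/2.16×10⁻² = 4.62963e-10.
k ≥ ln(4.62963e-10)/ln(0.086) = -21.4934/-2.45341 = 8.761.
Smallest integer k = 9.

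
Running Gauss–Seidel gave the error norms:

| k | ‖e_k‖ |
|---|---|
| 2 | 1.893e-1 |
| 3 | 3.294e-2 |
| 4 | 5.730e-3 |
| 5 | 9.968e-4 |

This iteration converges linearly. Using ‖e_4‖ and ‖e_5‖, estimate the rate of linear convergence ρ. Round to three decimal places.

ρ ≈ ‖e_5‖/‖e_4‖ = 9.968e-4/5.730e-3 = 0.17396

0.174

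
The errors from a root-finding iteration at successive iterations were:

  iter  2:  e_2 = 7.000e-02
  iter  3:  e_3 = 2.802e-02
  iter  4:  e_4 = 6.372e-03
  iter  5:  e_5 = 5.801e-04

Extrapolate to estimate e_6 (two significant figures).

1.2e-5

First estimate the order: p ≈ ln(e_5/e_4) / ln(e_4/e_3) = ln(5.801e-04/6.372e-03)/ln(6.372e-03/2.802e-02) = ln(0.0910389)/ln(0.227409) ≈ 1.6181.
Then e_6 ≈ e_5·(e_5/e_4)^p = 5.801e-04·(0.0910389)^1.6181 = 5.801e-04·0.0206978 ≈ 1.201e-05.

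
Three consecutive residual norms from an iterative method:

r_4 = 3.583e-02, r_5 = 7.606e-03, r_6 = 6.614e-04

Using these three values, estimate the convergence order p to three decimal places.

1.576

p ≈ ln(r_6/r_5) / ln(r_5/r_4)
  = ln(6.614e-04/7.606e-03) / ln(7.606e-03/3.583e-02)
  = ln(0.0869577) / ln(0.21228)
  = -2.442333 / -1.549849 ≈ 1.575852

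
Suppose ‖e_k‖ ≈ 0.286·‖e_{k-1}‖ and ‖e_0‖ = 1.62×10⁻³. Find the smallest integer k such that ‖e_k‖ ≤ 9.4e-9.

After k steps, ‖e_k‖ ≈ 1.62×10⁻³·0.286^k.
Need 0.286^k ≤ 9.4e-9/1.62×10⁻³ = 5.80247e-06.
k ≥ ln(5.80247e-06)/ln(0.286) = -12.0572/-1.25176 = 9.632.
Smallest integer k = 10.

10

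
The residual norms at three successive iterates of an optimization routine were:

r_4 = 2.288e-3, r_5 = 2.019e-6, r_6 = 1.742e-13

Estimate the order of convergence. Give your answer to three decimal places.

p ≈ ln(r_6/r_5) / ln(r_5/r_4)
  = ln(1.742e-13/2.019e-6) / ln(2.019e-6/2.288e-3)
  = ln(8.62803e-08) / ln(0.00088243)
  = -16.265665 / -7.032831 ≈ 2.312819

2.313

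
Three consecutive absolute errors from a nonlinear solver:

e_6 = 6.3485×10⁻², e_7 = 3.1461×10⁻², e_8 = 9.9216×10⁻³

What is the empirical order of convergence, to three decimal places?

1.644

p ≈ ln(e_8/e_7) / ln(e_7/e_6)
  = ln(9.9216×10⁻³/3.1461×10⁻²) / ln(3.1461×10⁻²/6.3485×10⁻²)
  = ln(0.315362) / ln(0.495566)
  = -1.154034 / -0.702055 ≈ 1.643794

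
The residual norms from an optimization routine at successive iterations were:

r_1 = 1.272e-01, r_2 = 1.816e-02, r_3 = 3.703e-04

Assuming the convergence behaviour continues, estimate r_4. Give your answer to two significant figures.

First estimate the order: p ≈ ln(r_3/r_2) / ln(r_2/r_1) = ln(3.703e-04/1.816e-02)/ln(1.816e-02/1.272e-01) = ln(0.020391)/ln(0.142767) ≈ 1.9998.
Then r_4 ≈ r_3·(r_3/r_2)^p = 3.703e-04·(0.020391)^1.9998 = 3.703e-04·0.000416117 ≈ 1.541e-07.

1.5e-7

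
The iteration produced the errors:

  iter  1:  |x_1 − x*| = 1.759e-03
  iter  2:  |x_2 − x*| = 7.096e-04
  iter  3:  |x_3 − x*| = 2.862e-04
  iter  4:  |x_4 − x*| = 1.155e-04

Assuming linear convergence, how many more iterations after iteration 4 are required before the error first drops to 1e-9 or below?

13

Rate ρ ≈ |x_4 − x*|/|x_3 − x*| = 1.155e-04/2.862e-04 = 0.4036.
After j more steps, |x_{4+j} − x*| ≈ 1.155e-04·ρ^j; need ρ^j ≤ 1e-9/1.155e-04 = 8.65801e-06.
j ≥ ln(8.65801e-06)/ln(0.4036) = -11.6570/-0.90733 = 12.848.
So 13 more iterations are needed.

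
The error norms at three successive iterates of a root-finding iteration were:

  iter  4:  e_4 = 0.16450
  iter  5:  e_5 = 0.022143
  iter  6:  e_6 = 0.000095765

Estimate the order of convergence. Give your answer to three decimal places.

2.714

p ≈ ln(e_6/e_5) / ln(e_5/e_4)
  = ln(0.000095765/0.022143) / ln(0.022143/0.16450)
  = ln(0.00432484) / ln(0.134608)
  = -5.443380 / -2.005388 ≈ 2.714377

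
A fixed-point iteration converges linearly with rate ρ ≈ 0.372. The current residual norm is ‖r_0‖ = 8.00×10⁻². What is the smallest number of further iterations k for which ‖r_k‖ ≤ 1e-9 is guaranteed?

After k steps, ‖r_k‖ ≈ 8.00×10⁻²·0.372^k.
Need 0.372^k ≤ 1e-9/8.00×10⁻² = 1.25e-08.
k ≥ ln(1.25e-08)/ln(0.372) = -18.1975/-0.98886 = 18.403.
Smallest integer k = 19.

19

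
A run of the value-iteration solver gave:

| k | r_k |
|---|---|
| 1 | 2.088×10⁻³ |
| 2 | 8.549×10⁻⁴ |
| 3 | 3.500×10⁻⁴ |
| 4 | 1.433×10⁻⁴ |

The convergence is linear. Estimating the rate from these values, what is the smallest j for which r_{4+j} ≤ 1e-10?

Rate ρ ≈ r_4/r_3 = 1.433×10⁻⁴/3.500×10⁻⁴ = 0.4094.
After j more steps, r_{4+j} ≈ 1.433×10⁻⁴·ρ^j; need ρ^j ≤ 1e-10/1.433×10⁻⁴ = 6.97837e-07.
j ≥ ln(6.97837e-07)/ln(0.4094) = -14.1753/-0.89306 = 15.873.
So 16 more iterations are needed.

16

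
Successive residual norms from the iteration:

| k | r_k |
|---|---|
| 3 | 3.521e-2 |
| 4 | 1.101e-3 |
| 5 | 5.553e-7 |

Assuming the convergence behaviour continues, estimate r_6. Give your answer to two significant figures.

First estimate the order: p ≈ ln(r_5/r_4) / ln(r_4/r_3) = ln(5.553e-7/1.101e-3)/ln(1.101e-3/3.521e-2) = ln(0.00050436)/ln(0.0312695) ≈ 2.1910.
Then r_6 ≈ r_5·(r_5/r_4)^p = 5.553e-7·(0.00050436)^2.1910 = 5.553e-7·5.9663e-08 ≈ 3.313e-14.

3.3e-14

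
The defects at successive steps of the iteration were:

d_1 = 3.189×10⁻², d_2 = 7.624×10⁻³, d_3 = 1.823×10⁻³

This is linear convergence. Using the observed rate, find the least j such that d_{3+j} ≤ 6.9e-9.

9

Rate ρ ≈ d_3/d_2 = 1.823×10⁻³/7.624×10⁻³ = 0.2391.
After j more steps, d_{3+j} ≈ 1.823×10⁻³·ρ^j; need ρ^j ≤ 6.9e-9/1.823×10⁻³ = 3.78497e-06.
j ≥ ln(3.78497e-06)/ln(0.2391) = -12.4845/-1.43087 = 8.725.
So 9 more iterations are needed.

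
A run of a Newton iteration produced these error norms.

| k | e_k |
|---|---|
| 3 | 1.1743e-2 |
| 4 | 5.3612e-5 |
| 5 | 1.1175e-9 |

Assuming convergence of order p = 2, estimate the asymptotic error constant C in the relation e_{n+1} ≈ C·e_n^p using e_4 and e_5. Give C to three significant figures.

C ≈ e_5 / e_4^2
  = 1.1175e-9 / (5.3612e-5)^2
  = 1.1175e-9 / 2.87425e-09 ≈ 0.3888

0.389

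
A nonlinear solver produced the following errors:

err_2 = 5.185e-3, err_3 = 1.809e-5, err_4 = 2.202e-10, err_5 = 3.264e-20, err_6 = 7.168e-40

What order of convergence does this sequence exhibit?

Consecutive ratios: err_6/err_5 = 7.168e-40/3.264e-20 = 2.19608e-20, err_5/err_4 = 3.264e-20/2.202e-10 = 1.48229e-10.
p ≈ ln(2.19608e-20)/ln(1.48229e-10) = -45.2650/-22.6323 ≈ 2.00.
So the convergence is quadratic (order 2).

2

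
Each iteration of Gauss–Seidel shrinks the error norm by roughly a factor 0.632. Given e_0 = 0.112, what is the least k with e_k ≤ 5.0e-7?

After k steps, e_k ≈ 0.112·0.632^k.
Need 0.632^k ≤ 5.0e-7/0.112 = 4.46429e-06.
k ≥ ln(4.46429e-06)/ln(0.632) = -12.3194/-0.45887 = 26.847.
Smallest integer k = 27.

27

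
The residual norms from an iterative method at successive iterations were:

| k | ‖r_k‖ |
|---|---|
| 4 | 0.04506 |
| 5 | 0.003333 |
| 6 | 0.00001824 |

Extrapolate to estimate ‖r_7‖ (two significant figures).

5.5e-10

First estimate the order: p ≈ ln(‖r_6‖/‖r_5‖) / ln(‖r_5‖/‖r_4‖) = ln(0.00001824/0.003333)/ln(0.003333/0.04506) = ln(0.00547255)/ln(0.073968) ≈ 1.9999.
Then ‖r_7‖ ≈ ‖r_6‖·(‖r_6‖/‖r_5‖)^p = 0.00001824·(0.00547255)^1.9999 = 0.00001824·2.99644e-05 ≈ 5.466e-10.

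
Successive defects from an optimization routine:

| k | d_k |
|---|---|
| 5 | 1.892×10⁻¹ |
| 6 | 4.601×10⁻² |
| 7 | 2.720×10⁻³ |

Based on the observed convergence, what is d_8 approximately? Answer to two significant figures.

First estimate the order: p ≈ ln(d_7/d_6) / ln(d_6/d_5) = ln(2.720×10⁻³/4.601×10⁻²)/ln(4.601×10⁻²/1.892×10⁻¹) = ln(0.0591176)/ln(0.243182) ≈ 2.0002.
Then d_8 ≈ d_7·(d_7/d_6)^p = 2.720×10⁻³·(0.0591176)^2.0002 = 2.720×10⁻³·0.00349291 ≈ 9.501e-06.

9.5e-6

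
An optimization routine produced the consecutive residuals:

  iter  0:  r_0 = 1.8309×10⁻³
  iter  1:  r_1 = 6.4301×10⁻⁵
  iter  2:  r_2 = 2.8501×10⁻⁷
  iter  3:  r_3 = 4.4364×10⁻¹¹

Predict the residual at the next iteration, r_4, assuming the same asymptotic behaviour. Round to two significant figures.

First estimate the order: p ≈ ln(r_3/r_2) / ln(r_2/r_1) = ln(4.4364×10⁻¹¹/2.8501×10⁻⁷)/ln(2.8501×10⁻⁷/6.4301×10⁻⁵) = ln(0.000155658)/ln(0.00443243) ≈ 1.6180.
Then r_4 ≈ r_3·(r_3/r_2)^p = 4.4364×10⁻¹¹·(0.000155658)^1.6180 = 4.4364×10⁻¹¹·6.90134e-07 ≈ 3.062e-17.

3.1e-17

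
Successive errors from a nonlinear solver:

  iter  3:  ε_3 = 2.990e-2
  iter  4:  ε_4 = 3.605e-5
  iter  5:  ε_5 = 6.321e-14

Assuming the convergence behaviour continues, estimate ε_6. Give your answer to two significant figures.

First estimate the order: p ≈ ln(ε_5/ε_4) / ln(ε_4/ε_3) = ln(6.321e-14/3.605e-5)/ln(3.605e-5/2.990e-2) = ln(1.7534e-09)/ln(0.00120569) ≈ 2.9999.
Then ε_6 ≈ ε_5·(ε_5/ε_4)^p = 6.321e-14·(1.7534e-09)^2.9999 = 6.321e-14·5.40155e-27 ≈ 3.414e-40.

3.4e-40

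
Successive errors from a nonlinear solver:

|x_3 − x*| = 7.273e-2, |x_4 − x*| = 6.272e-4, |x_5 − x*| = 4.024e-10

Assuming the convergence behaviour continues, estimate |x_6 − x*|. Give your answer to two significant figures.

First estimate the order: p ≈ ln(|x_5 − x*|/|x_4 − x*|) / ln(|x_4 − x*|/|x_3 − x*|) = ln(4.024e-10/6.272e-4)/ln(6.272e-4/7.273e-2) = ln(6.41582e-07)/ln(0.00862368) ≈ 2.9999.
Then |x_6 − x*| ≈ |x_5 − x*|·(|x_5 − x*|/|x_4 − x*|)^p = 4.024e-10·(6.41582e-07)^2.9999 = 4.024e-10·2.6447e-19 ≈ 1.064e-28.

1.1e-28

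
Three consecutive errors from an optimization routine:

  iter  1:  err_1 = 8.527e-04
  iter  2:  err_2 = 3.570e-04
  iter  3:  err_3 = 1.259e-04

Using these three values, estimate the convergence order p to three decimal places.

1.197

p ≈ ln(err_3/err_2) / ln(err_2/err_1)
  = ln(1.259e-04/3.570e-04) / ln(3.570e-04/8.527e-04)
  = ln(0.352661) / ln(0.41867)
  = -1.042248 / -0.870672 ≈ 1.197062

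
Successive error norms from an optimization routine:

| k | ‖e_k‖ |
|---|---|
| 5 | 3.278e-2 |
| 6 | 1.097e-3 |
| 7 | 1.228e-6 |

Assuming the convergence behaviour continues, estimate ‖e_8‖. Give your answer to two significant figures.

1.5e-12

First estimate the order: p ≈ ln(‖e_7‖/‖e_6‖) / ln(‖e_6‖/‖e_5‖) = ln(1.228e-6/1.097e-3)/ln(1.097e-3/3.278e-2) = ln(0.00111942)/ln(0.0334655) ≈ 2.0001.
Then ‖e_8‖ ≈ ‖e_7‖·(‖e_7‖/‖e_6‖)^p = 1.228e-6·(0.00111942)^2.0001 = 1.228e-6·1.25225e-06 ≈ 1.538e-12.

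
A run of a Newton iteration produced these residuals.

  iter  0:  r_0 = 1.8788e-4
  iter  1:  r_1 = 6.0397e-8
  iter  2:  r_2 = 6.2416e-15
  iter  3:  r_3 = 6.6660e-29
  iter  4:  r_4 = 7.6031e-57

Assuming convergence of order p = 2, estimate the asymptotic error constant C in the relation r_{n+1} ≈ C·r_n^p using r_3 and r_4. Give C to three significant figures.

C ≈ r_4 / r_3^2
  = 7.6031e-57 / (6.6660e-29)^2
  = 7.6031e-57 / 4.44356e-57 ≈ 1.711

1.71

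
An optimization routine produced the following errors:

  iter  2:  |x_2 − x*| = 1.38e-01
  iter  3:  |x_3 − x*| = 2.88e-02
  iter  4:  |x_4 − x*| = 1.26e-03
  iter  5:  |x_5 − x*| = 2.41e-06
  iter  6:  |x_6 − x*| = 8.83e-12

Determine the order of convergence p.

2

Consecutive ratios: |x_6 − x*|/|x_5 − x*| = 8.83e-12/2.41e-06 = 3.6639e-06, |x_5 − x*|/|x_4 − x*| = 2.41e-06/1.26e-03 = 0.0019127.
p ≈ ln(3.6639e-06)/ln(0.0019127) = -12.5170/-6.2592 ≈ 2.00.
So the convergence is quadratic (order 2).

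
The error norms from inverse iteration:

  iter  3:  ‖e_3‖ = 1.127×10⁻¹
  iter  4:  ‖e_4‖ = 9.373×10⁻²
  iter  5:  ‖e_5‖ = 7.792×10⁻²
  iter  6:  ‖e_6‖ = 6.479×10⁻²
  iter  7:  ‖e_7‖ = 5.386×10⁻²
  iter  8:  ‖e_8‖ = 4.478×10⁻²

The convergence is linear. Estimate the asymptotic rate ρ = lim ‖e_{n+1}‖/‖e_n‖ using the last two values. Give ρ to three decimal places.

0.831

ρ ≈ ‖e_8‖/‖e_7‖ = 4.478×10⁻²/5.386×10⁻² = 0.83141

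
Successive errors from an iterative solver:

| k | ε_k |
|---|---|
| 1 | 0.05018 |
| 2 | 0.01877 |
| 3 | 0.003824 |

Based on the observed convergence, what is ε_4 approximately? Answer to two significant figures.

First estimate the order: p ≈ ln(ε_3/ε_2) / ln(ε_2/ε_1) = ln(0.003824/0.01877)/ln(0.01877/0.05018) = ln(0.203729)/ln(0.374053) ≈ 1.6179.
Then ε_4 ≈ ε_3·(ε_3/ε_2)^p = 0.003824·(0.203729)^1.6179 = 0.003824·0.0762284 ≈ 0.0002915.

2.9e-4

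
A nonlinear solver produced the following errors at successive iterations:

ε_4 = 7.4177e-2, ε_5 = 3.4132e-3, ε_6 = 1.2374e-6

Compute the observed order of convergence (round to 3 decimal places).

2.573

p ≈ ln(ε_6/ε_5) / ln(ε_5/ε_4)
  = ln(1.2374e-6/3.4132e-3) / ln(3.4132e-3/7.4177e-2)
  = ln(0.000362534) / ln(0.0460143)
  = -7.922392 / -3.078803 ≈ 2.573205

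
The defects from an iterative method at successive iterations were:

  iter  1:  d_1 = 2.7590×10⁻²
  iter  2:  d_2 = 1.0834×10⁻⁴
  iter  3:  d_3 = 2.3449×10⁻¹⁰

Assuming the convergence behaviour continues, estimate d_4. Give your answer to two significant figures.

First estimate the order: p ≈ ln(d_3/d_2) / ln(d_2/d_1) = ln(2.3449×10⁻¹⁰/1.0834×10⁻⁴)/ln(1.0834×10⁻⁴/2.7590×10⁻²) = ln(2.16439e-06)/ln(0.00392679) ≈ 2.3544.
Then d_4 ≈ d_3·(d_3/d_2)^p = 2.3449×10⁻¹⁰·(2.16439e-06)^2.3544 = 2.3449×10⁻¹⁰·4.60377e-14 ≈ 1.08e-23.

1.1e-23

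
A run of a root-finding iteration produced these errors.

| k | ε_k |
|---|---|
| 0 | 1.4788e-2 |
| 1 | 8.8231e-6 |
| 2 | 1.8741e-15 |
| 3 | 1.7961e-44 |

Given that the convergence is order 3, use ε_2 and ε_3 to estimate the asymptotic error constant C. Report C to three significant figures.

C ≈ ε_3 / ε_2^3
  = 1.7961e-44 / (1.8741e-15)^3
  = 1.7961e-44 / 6.58231e-45 ≈ 2.7287

2.73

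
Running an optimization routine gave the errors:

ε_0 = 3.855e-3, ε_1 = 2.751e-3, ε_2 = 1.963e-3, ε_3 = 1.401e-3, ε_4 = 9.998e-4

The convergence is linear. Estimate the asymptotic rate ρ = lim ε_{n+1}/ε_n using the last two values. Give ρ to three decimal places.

0.714

ρ ≈ ε_4/ε_3 = 9.998e-4/1.401e-3 = 0.71363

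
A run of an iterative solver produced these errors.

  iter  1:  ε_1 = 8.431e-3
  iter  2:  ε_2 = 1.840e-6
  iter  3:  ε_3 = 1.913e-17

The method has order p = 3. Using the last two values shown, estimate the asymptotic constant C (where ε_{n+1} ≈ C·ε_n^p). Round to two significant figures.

3.1

C ≈ ε_3 / ε_2^3
  = 1.913e-17 / (1.840e-6)^3
  = 1.913e-17 / 6.2295e-18 ≈ 3.0709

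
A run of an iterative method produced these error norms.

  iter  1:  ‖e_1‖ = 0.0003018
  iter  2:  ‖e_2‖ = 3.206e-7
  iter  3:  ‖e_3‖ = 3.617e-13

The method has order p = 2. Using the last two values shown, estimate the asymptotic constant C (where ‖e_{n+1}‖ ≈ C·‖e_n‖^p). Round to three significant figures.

3.52

C ≈ ‖e_3‖ / ‖e_2‖^2
  = 3.617e-13 / (3.206e-7)^2
  = 3.617e-13 / 1.02784e-13 ≈ 3.519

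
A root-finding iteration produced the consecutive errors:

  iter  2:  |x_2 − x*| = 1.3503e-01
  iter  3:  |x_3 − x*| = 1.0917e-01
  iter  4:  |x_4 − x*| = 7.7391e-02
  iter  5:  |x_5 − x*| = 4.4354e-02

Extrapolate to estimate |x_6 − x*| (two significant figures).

First estimate the order: p ≈ ln(|x_5 − x*|/|x_4 − x*|) / ln(|x_4 − x*|/|x_3 − x*|) = ln(4.4354e-02/7.7391e-02)/ln(7.7391e-02/1.0917e-01) = ln(0.573116)/ln(0.708904) ≈ 1.6181.
Then |x_6 − x*| ≈ |x_5 − x*|·(|x_5 − x*|/|x_4 − x*|)^p = 4.4354e-02·(0.573116)^1.6181 = 4.4354e-02·0.406268 ≈ 0.01802.

1.8e-2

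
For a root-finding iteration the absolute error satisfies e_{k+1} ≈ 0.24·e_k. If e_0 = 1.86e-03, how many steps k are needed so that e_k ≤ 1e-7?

7

After k steps, e_k ≈ 1.86e-03·0.24^k.
Need 0.24^k ≤ 1e-7/1.86e-03 = 5.37634e-05.
k ≥ ln(5.37634e-05)/ln(0.24) = -9.8309/-1.42712 = 6.889.
Smallest integer k = 7.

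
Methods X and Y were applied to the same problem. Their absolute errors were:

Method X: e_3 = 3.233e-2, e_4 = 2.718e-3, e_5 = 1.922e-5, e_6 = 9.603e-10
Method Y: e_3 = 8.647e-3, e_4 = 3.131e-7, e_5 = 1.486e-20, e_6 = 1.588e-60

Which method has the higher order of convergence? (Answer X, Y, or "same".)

Y

Method X: p ≈ ln(9.603e-10/1.922e-5)/ln(1.922e-5/2.718e-3) ≈ 2.00.
Method Y: p ≈ ln(1.588e-60/1.486e-20)/ln(1.486e-20/3.131e-7) ≈ 3.00.
Method Y has the higher order (≈3.0 vs ≈2.0).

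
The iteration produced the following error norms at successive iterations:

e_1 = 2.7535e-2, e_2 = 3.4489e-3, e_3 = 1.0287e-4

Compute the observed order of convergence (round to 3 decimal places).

1.691

p ≈ ln(e_3/e_2) / ln(e_2/e_1)
  = ln(1.0287e-4/3.4489e-3) / ln(3.4489e-3/2.7535e-2)
  = ln(0.0298269) / ln(0.125255)
  = -3.512345 / -2.077404 ≈ 1.690738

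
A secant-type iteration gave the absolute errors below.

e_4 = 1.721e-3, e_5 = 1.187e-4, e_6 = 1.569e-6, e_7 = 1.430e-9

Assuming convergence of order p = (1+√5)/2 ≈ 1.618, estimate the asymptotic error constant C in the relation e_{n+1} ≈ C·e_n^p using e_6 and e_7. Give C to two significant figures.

3.5

C ≈ e_7 / e_6^1.618
  = 1.430e-9 / (1.569e-6)^1.618
  = 1.430e-9 / 4.05992e-10 ≈ 3.5222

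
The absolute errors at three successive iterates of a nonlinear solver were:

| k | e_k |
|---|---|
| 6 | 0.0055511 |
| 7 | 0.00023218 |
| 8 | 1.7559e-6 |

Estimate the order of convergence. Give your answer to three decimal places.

1.539

p ≈ ln(e_8/e_7) / ln(e_7/e_6)
  = ln(1.7559e-6/0.00023218) / ln(0.00023218/0.0055511)
  = ln(0.00756267) / ln(0.0418259)
  = -4.884531 / -3.174240 ≈ 1.538803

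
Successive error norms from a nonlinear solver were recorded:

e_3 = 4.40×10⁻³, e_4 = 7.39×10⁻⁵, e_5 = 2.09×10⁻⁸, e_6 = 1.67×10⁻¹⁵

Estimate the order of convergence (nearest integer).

2

Consecutive ratios: e_6/e_5 = 1.67×10⁻¹⁵/2.09×10⁻⁸ = 7.99043e-08, e_5/e_4 = 2.09×10⁻⁸/7.39×10⁻⁵ = 0.000282815.
p ≈ ln(7.99043e-08)/ln(0.000282815) = -16.3424/-8.1707 ≈ 2.00.
So the convergence is quadratic (order 2).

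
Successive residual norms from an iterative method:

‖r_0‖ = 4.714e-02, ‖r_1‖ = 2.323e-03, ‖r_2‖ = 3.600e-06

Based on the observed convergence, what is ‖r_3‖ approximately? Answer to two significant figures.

3.3e-12

First estimate the order: p ≈ ln(‖r_2‖/‖r_1‖) / ln(‖r_1‖/‖r_0‖) = ln(3.600e-06/2.323e-03)/ln(2.323e-03/4.714e-02) = ln(0.00154972)/ln(0.0492787) ≈ 2.1492.
Then ‖r_3‖ ≈ ‖r_2‖·(‖r_2‖/‖r_1‖)^p = 3.600e-06·(0.00154972)^2.1492 = 3.600e-06·9.14729e-07 ≈ 3.293e-12.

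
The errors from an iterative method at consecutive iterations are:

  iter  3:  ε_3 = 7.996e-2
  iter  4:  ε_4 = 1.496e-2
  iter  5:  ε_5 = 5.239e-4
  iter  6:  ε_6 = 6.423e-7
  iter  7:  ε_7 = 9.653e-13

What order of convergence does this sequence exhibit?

Consecutive ratios: ε_7/ε_6 = 9.653e-13/6.423e-7 = 1.50288e-06, ε_6/ε_5 = 6.423e-7/5.239e-4 = 0.001226.
p ≈ ln(1.50288e-06)/ln(0.001226) = -13.4081/-6.7040 ≈ 2.00.
So the convergence is quadratic (order 2).

2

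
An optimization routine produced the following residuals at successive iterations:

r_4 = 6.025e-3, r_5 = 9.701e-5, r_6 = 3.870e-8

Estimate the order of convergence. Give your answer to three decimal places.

p ≈ ln(r_6/r_5) / ln(r_5/r_4)
  = ln(3.870e-8/9.701e-5) / ln(9.701e-5/6.025e-3)
  = ln(0.000398928) / ln(0.0161012)
  = -7.826730 / -4.128861 ≈ 1.895615

1.896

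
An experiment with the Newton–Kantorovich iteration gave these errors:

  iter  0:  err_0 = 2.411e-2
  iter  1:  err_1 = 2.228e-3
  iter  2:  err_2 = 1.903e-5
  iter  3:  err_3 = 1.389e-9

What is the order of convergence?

Consecutive ratios: err_3/err_2 = 1.389e-9/1.903e-5 = 7.299e-05, err_2/err_1 = 1.903e-5/2.228e-3 = 0.00854129.
p ≈ ln(7.299e-05)/ln(0.00854129) = -9.5252/-4.7628 ≈ 2.00.
So the convergence is quadratic (order 2).

2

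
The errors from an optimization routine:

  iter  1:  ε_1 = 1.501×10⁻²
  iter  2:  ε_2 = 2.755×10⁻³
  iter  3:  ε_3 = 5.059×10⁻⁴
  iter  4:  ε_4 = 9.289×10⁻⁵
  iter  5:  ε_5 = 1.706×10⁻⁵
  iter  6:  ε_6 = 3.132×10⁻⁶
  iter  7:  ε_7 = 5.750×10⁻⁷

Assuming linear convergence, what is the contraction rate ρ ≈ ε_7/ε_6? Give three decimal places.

0.184

ρ ≈ ε_7/ε_6 = 5.750×10⁻⁷/3.132×10⁻⁶ = 0.18359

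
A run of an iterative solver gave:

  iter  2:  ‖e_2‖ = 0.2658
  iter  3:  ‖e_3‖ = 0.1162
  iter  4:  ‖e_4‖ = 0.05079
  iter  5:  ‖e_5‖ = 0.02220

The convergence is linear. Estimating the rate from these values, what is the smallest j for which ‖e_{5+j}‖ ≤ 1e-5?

10

Rate ρ ≈ ‖e_5‖/‖e_4‖ = 0.02220/0.05079 = 0.4371.
After j more steps, ‖e_{5+j}‖ ≈ 0.02220·ρ^j; need ρ^j ≤ 1e-5/0.02220 = 0.00045045.
j ≥ ln(0.00045045)/ln(0.4371) = -7.7053/-0.82759 = 9.311.
So 10 more iterations are needed.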